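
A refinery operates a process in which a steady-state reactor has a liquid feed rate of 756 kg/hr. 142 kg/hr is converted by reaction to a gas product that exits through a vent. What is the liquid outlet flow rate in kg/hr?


Steady-state mass balance on the main outlet: F_out = F_in - F_removed
F_out = 756 - 142
F_out = 614 kg/hr


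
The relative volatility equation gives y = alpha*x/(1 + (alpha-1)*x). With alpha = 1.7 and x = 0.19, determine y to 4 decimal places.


y = alpha*x / (1 + (alpha-1)*x)
y = 1.7*0.19 / (1 + (1.7-1)*0.19)
y = 0.323 / (1 + 0.133)
y = 0.323 / 1.133
y = 0.2851


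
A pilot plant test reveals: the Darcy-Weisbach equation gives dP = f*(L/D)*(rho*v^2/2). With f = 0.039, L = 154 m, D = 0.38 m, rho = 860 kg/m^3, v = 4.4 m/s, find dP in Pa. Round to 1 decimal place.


dP = f * (L/D) * (rho*v^2/2)
dP = 0.039 * (154/0.38) * (860*4.4^2/2)
L/D = 405.26315789
rho*v^2/2 = 860*19.36/2 = 8324.8
dP = 0.039 * 405.26315789 * 8324.8
dP = 131575.7 Pa


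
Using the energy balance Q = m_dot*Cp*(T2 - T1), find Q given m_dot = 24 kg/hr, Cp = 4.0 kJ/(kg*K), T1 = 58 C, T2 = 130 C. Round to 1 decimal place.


Q = m_dot * Cp * (T2 - T1)
Q = 24 * 4.0 * (130 - 58)
Q = 24 * 4.0 * 72
Q = 6912.0 kJ/hr


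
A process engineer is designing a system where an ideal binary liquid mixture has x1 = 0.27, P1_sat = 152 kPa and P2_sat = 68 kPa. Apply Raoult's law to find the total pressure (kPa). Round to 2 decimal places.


P = x1*P1_sat + x2*P2_sat
x2 = 1 - x1 = 1 - 0.27 = 0.73
P = 0.27*152 + 0.73*68
P = 41.04 + 49.64
P = 90.68 kPa


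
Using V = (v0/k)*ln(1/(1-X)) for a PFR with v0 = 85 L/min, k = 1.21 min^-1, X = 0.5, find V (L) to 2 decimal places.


V = (v0/k) * ln(1/(1-X))
V = (85/1.21) * ln(1/(1-0.5))
V = 70.247934 * ln(2.0)
V = 70.247934 * 0.693147
V = 48.69 L


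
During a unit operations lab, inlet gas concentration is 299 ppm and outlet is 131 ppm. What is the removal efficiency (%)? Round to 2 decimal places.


Efficiency = (G_in - G_out) / G_in * 100%
Efficiency = (299 - 131) / 299 * 100
Efficiency = 168 / 299 * 100
Efficiency = 56.19%


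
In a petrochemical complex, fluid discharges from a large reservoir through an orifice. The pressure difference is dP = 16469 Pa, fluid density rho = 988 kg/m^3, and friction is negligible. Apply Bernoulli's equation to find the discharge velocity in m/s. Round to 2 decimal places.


v = sqrt(2*dP/rho)
v = sqrt(2*16469/988)
v = sqrt(33.338057)
v = 5.77 m/s


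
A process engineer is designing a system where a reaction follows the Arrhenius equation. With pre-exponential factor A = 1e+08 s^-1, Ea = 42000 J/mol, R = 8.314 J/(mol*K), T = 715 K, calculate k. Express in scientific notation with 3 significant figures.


k = A * exp(-Ea/(R*T))
k = 1e+08 * exp(-42000 / (8.314 * 715))
k = 1e+08 * exp(-7.065343)
k = 8.54e+04


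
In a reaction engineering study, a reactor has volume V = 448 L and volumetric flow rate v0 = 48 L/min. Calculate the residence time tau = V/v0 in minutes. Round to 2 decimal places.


tau = V / v0
tau = 448 / 48
tau = 9.33 min


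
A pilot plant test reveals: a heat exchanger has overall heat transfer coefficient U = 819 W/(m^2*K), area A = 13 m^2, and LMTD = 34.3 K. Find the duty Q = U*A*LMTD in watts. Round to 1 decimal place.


Q = U * A * LMTD
Q = 819 * 13 * 34.3
Q = 365192.1 W


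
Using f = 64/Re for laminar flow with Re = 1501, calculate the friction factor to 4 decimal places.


f = 64 / Re
f = 64 / 1501
f = 0.0426


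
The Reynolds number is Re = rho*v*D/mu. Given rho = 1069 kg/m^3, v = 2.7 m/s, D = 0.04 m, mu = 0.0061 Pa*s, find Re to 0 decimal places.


Re = rho * v * D / mu
Re = 1069 * 2.7 * 0.04 / 0.0061
Re = 115.452 / 0.0061
Re = 18927


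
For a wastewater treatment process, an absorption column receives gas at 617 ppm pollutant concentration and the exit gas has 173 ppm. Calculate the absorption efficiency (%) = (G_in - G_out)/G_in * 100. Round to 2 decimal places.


Efficiency = (G_in - G_out) / G_in * 100%
Efficiency = (617 - 173) / 617 * 100
Efficiency = 444 / 617 * 100
Efficiency = 71.96%


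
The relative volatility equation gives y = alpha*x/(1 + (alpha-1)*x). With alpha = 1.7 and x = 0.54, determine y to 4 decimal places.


y = alpha*x / (1 + (alpha-1)*x)
y = 1.7*0.54 / (1 + (1.7-1)*0.54)
y = 0.918 / (1 + 0.378)
y = 0.918 / 1.378
y = 0.6662


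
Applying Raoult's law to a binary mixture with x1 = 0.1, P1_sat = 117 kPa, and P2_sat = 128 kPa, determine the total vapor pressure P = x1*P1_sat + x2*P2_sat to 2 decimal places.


P = x1*P1_sat + x2*P2_sat
x2 = 1 - x1 = 1 - 0.1 = 0.9
P = 0.1*117 + 0.9*128
P = 11.7 + 115.2
P = 126.90 kPa


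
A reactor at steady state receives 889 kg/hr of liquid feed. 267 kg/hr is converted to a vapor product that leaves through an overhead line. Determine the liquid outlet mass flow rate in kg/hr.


Steady-state mass balance on the main outlet: F_out = F_in - F_removed
F_out = 889 - 267
F_out = 622 kg/hr


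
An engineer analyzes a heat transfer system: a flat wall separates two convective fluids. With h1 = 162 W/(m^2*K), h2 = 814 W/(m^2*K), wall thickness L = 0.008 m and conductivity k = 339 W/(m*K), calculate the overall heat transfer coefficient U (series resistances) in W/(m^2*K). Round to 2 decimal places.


1/U = 1/h1 + L/k + 1/h2
1/U = 1/162 + 0.008/339 + 1/814
1/U = 0.0061728395 + 2.35988e-05 + 0.0012285012
1/U = 0.0074249395
U = 134.68 W/(m^2*K)


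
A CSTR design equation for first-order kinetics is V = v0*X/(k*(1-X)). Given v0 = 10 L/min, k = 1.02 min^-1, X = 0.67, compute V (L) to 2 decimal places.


V = v0 * X / (k * (1 - X))
V = 10 * 0.67 / (1.02 * (1 - 0.67))
V = 6.7 / (1.02 * 0.33)
V = 6.7 / 0.3366
V = 19.90 L


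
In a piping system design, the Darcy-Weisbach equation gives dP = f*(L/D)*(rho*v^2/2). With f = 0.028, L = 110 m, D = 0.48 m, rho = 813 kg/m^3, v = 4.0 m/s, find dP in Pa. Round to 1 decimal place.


dP = f * (L/D) * (rho*v^2/2)
dP = 0.028 * (110/0.48) * (813*4.0^2/2)
L/D = 229.16666667
rho*v^2/2 = 813*16.0/2 = 6504.0
dP = 0.028 * 229.16666667 * 6504.0
dP = 41734.0 Pa


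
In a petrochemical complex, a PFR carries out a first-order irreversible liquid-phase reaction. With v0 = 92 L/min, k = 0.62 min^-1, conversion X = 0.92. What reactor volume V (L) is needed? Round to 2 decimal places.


V = (v0/k) * ln(1/(1-X))
V = (92/0.62) * ln(1/(1-0.92))
V = 148.387097 * ln(12.5)
V = 148.387097 * 2.525729
V = 374.79 L


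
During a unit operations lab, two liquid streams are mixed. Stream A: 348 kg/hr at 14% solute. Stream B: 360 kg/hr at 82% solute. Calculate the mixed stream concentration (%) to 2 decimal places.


Mass balance on solute: F1*x1 + F2*x2 = F3*x3
F3 = F1 + F2 = 348 + 360 = 708 kg/hr
x3 = (F1*x1 + F2*x2)/F3
x3 = (348*0.14 + 360*0.82) / 708
x3 = 48.58%


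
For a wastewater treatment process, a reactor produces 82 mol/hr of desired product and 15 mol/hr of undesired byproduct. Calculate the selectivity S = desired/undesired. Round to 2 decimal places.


S = desired product rate / undesired product rate
S = 82 / 15
S = 5.47


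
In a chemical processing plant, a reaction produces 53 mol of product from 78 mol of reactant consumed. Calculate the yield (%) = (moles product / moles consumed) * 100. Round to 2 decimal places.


Yield = (moles product / moles consumed) * 100%
Yield = (53 / 78) * 100
Yield = 0.6795 * 100
Yield = 67.95%


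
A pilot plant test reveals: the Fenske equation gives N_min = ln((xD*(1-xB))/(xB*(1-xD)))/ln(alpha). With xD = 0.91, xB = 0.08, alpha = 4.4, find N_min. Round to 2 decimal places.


N_min = ln((xD*(1-xB))/(xB*(1-xD))) / ln(alpha)
Numerator inside ln: 0.8372 / 0.0072 = 116.277778
ln(116.277778) = 4.755982
ln(alpha) = ln(4.4) = 1.481605
N_min = 4.755982 / 1.481605 = 3.21


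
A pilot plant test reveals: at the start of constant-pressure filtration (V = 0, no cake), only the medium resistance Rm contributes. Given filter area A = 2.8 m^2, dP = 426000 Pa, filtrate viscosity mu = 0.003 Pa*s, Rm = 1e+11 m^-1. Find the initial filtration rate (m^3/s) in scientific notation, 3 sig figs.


rate = A * dP / (mu * Rm)
rate = 2.8 * 426000 / (0.003 * 1e+11)
rate = 1192800.0 / 3.000e+08
rate = 3.98e-03 m^3/s


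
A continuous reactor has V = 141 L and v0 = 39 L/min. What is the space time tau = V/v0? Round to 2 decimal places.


tau = V / v0
tau = 141 / 39
tau = 3.62 min


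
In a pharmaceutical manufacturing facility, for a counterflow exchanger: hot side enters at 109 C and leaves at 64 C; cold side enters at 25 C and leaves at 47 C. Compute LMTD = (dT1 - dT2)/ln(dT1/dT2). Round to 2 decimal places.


dT1 = Th_in - Tc_out = 109 - 47 = 62
dT2 = Th_out - Tc_in = 64 - 25 = 39
LMTD = (dT1 - dT2) / ln(dT1/dT2)
LMTD = (62 - 39) / ln(62/39)
LMTD = 49.61 K


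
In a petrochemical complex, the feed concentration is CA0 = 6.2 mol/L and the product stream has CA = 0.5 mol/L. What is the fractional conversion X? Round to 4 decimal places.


X = (CA0 - CA) / CA0
X = (6.2 - 0.5) / 6.2
X = 5.7 / 6.2
X = 0.9194


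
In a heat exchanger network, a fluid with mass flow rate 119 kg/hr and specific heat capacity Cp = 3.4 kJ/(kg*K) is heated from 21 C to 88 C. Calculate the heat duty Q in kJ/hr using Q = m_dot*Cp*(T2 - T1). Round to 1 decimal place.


Q = m_dot * Cp * (T2 - T1)
Q = 119 * 3.4 * (88 - 21)
Q = 119 * 3.4 * 67
Q = 27108.2 kJ/hr


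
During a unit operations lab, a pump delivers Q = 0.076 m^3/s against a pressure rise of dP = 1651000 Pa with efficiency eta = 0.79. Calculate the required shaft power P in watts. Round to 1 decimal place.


P = Q * dP / eta
P = 0.076 * 1651000 / 0.79
P = 125476.0 / 0.79
P = 158830.4 W


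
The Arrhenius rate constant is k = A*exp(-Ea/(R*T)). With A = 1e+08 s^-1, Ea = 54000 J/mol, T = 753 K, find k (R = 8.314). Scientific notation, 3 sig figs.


k = A * exp(-Ea/(R*T))
k = 1e+08 * exp(-54000 / (8.314 * 753))
k = 1e+08 * exp(-8.625589)
k = 1.79e+04


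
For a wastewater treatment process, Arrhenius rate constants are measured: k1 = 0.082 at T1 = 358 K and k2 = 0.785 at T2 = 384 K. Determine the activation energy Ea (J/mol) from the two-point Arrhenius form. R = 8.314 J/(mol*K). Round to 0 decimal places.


Ea = R * ln(k2/k1) / (1/T1 - 1/T2)
ln(k2/k1) = ln(0.785/0.082) = 2.2589645
1/T1 - 1/T2 = 1/358 - 1/384 = 0.000189129423
Ea = 8.314 * 2.2589645 / 0.000189129423
Ea = 99303 J/mol


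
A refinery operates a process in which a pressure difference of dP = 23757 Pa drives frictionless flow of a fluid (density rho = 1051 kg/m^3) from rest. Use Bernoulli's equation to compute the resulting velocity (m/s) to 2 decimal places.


v = sqrt(2*dP/rho)
v = sqrt(2*23757/1051)
v = sqrt(45.208373)
v = 6.72 m/s


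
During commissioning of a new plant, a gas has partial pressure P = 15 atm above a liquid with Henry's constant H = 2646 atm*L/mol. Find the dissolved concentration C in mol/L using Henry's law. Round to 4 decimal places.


C = P / H
C = 15 / 2646
C = 0.0057 mol/L


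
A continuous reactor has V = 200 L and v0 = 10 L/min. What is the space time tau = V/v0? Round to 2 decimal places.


tau = V / v0
tau = 200 / 10
tau = 20.00 min


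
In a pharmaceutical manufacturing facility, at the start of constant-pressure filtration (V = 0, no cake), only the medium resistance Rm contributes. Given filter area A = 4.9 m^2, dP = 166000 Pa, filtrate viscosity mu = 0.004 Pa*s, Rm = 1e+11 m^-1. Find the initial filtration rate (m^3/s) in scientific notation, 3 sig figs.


rate = A * dP / (mu * Rm)
rate = 4.9 * 166000 / (0.004 * 1e+11)
rate = 813400.0 / 4.000e+08
rate = 2.03e-03 m^3/s


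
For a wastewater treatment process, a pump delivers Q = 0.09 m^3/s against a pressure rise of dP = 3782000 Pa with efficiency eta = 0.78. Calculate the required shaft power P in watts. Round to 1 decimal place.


P = Q * dP / eta
P = 0.09 * 3782000 / 0.78
P = 340380.0 / 0.78
P = 436384.6 W


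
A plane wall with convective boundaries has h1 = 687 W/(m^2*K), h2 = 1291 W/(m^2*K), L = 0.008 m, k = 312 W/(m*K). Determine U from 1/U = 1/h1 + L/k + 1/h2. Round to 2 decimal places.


1/U = 1/h1 + L/k + 1/h2
1/U = 1/687 + 0.008/312 + 1/1291
1/U = 0.0014556041 + 2.5641e-05 + 0.0007745933
1/U = 0.0022558384
U = 443.29 W/(m^2*K)


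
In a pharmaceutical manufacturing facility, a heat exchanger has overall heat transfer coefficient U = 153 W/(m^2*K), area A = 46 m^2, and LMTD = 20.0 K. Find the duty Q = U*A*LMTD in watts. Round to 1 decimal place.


Q = U * A * LMTD
Q = 153 * 46 * 20.0
Q = 140760.0 W


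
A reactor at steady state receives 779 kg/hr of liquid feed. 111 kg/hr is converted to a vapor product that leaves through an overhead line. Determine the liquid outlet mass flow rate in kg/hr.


Steady-state mass balance on the main outlet: F_out = F_in - F_removed
F_out = 779 - 111
F_out = 668 kg/hr


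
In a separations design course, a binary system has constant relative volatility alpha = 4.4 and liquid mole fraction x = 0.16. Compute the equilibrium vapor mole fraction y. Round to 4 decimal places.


y = alpha*x / (1 + (alpha-1)*x)
y = 4.4*0.16 / (1 + (4.4-1)*0.16)
y = 0.704 / (1 + 0.544)
y = 0.704 / 1.544
y = 0.4560


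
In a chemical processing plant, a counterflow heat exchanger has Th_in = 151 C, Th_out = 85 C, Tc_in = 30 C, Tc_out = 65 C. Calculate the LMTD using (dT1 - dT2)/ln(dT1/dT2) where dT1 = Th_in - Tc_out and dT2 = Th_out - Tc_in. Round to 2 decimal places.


dT1 = Th_in - Tc_out = 151 - 65 = 86
dT2 = Th_out - Tc_in = 85 - 30 = 55
LMTD = (dT1 - dT2) / ln(dT1/dT2)
LMTD = (86 - 55) / ln(86/55)
LMTD = 69.35 K


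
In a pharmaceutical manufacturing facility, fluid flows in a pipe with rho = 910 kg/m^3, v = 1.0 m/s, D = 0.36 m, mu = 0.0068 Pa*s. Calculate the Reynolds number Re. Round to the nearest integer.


Re = rho * v * D / mu
Re = 910 * 1.0 * 0.36 / 0.0068
Re = 327.6 / 0.0068
Re = 48176


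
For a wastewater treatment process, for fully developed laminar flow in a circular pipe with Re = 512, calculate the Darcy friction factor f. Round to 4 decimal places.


f = 64 / Re
f = 64 / 512
f = 0.1250


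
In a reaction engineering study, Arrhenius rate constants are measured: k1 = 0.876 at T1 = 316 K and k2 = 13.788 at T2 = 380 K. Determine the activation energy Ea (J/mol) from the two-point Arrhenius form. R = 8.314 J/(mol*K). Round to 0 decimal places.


Ea = R * ln(k2/k1) / (1/T1 - 1/T2)
ln(k2/k1) = ln(13.788/0.876) = 2.7561878
1/T1 - 1/T2 = 1/316 - 1/380 = 0.000532978015
Ea = 8.314 * 2.7561878 / 0.000532978015
Ea = 42994 J/mol


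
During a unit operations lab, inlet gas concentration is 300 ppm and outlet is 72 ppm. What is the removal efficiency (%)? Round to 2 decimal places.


Efficiency = (G_in - G_out) / G_in * 100%
Efficiency = (300 - 72) / 300 * 100
Efficiency = 228 / 300 * 100
Efficiency = 76.00%


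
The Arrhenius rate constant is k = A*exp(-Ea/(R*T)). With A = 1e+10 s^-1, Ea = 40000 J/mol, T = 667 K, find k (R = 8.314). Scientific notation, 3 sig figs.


k = A * exp(-Ea/(R*T))
k = 1e+10 * exp(-40000 / (8.314 * 667))
k = 1e+10 * exp(-7.213136)
k = 7.37e+06


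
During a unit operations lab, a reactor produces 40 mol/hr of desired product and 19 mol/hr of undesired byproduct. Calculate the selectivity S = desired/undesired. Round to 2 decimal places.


S = desired product rate / undesired product rate
S = 40 / 19
S = 2.11


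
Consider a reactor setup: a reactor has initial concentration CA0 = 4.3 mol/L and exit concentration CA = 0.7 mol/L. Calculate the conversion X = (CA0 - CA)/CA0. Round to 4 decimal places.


X = (CA0 - CA) / CA0
X = (4.3 - 0.7) / 4.3
X = 3.6 / 4.3
X = 0.8372


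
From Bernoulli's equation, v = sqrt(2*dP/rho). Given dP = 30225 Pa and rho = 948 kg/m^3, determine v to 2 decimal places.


v = sqrt(2*dP/rho)
v = sqrt(2*30225/948)
v = sqrt(63.765823)
v = 7.99 m/s


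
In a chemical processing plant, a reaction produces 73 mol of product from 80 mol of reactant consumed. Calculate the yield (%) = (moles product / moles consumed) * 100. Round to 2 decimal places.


Yield = (moles product / moles consumed) * 100%
Yield = (73 / 80) * 100
Yield = 0.9125 * 100
Yield = 91.25%


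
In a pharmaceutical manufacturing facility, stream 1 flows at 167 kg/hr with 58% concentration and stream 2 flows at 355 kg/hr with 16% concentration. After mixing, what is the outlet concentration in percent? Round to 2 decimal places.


Mass balance on solute: F1*x1 + F2*x2 = F3*x3
F3 = F1 + F2 = 167 + 355 = 522 kg/hr
x3 = (F1*x1 + F2*x2)/F3
x3 = (167*0.58 + 355*0.16) / 522
x3 = 29.44%


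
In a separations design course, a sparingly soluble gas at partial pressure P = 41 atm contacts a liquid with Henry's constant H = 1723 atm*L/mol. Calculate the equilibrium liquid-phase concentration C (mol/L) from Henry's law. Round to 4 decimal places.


C = P / H
C = 41 / 1723
C = 0.0238 mol/L


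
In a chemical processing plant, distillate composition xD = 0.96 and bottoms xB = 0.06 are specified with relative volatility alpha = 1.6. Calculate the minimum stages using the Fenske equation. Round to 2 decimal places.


N_min = ln((xD*(1-xB))/(xB*(1-xD))) / ln(alpha)
Numerator inside ln: 0.9024 / 0.0024 = 376.0
ln(376.0) = 5.929589
ln(alpha) = ln(1.6) = 0.470004
N_min = 5.929589 / 0.470004 = 12.62


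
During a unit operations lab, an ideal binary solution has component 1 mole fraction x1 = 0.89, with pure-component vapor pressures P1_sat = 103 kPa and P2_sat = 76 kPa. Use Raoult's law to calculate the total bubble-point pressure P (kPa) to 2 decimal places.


P = x1*P1_sat + x2*P2_sat
x2 = 1 - x1 = 1 - 0.89 = 0.11
P = 0.89*103 + 0.11*76
P = 91.67 + 8.36
P = 100.03 kPa


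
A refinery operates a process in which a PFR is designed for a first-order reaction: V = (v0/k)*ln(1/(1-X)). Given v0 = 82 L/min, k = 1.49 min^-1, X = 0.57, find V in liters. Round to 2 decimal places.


V = (v0/k) * ln(1/(1-X))
V = (82/1.49) * ln(1/(1-0.57))
V = 55.033557 * ln(2.325581)
V = 55.033557 * 0.84397
V = 46.45 L


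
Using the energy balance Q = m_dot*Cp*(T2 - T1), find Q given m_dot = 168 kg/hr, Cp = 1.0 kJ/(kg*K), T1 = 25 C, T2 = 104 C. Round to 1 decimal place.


Q = m_dot * Cp * (T2 - T1)
Q = 168 * 1.0 * (104 - 25)
Q = 168 * 1.0 * 79
Q = 13272.0 kJ/hr


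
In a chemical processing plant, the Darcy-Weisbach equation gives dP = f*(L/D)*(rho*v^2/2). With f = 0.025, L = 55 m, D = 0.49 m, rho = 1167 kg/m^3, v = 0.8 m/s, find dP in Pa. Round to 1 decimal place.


dP = f * (L/D) * (rho*v^2/2)
dP = 0.025 * (55/0.49) * (1167*0.8^2/2)
L/D = 112.24489796
rho*v^2/2 = 1167*0.64/2 = 373.44
dP = 0.025 * 112.24489796 * 373.44
dP = 1047.9 Pa


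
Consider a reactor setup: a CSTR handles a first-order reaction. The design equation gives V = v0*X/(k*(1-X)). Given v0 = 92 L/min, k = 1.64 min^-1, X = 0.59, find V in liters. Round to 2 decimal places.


V = v0 * X / (k * (1 - X))
V = 92 * 0.59 / (1.64 * (1 - 0.59))
V = 54.28 / (1.64 * 0.41)
V = 54.28 / 0.6724
V = 80.73 L


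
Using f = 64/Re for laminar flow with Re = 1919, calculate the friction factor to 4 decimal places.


f = 64 / Re
f = 64 / 1919
f = 0.0334


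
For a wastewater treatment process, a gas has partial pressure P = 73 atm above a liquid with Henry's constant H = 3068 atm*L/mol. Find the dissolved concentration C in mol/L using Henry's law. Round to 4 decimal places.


C = P / H
C = 73 / 3068
C = 0.0238 mol/L


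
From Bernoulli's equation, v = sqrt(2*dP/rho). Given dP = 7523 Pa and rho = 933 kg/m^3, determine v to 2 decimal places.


v = sqrt(2*dP/rho)
v = sqrt(2*7523/933)
v = sqrt(16.126474)
v = 4.02 m/s


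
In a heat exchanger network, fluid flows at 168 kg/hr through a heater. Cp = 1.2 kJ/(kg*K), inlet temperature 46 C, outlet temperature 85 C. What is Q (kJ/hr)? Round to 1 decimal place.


Q = m_dot * Cp * (T2 - T1)
Q = 168 * 1.2 * (85 - 46)
Q = 168 * 1.2 * 39
Q = 7862.4 kJ/hr


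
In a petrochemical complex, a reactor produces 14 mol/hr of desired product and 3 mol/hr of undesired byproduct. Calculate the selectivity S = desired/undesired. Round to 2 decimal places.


S = desired product rate / undesired product rate
S = 14 / 3
S = 4.67


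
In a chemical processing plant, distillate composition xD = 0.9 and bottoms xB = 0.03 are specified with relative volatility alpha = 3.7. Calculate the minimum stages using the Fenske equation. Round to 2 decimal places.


N_min = ln((xD*(1-xB))/(xB*(1-xD))) / ln(alpha)
Numerator inside ln: 0.873 / 0.003 = 291.0
ln(291.0) = 5.673323
ln(alpha) = ln(3.7) = 1.308333
N_min = 5.673323 / 1.308333 = 4.34


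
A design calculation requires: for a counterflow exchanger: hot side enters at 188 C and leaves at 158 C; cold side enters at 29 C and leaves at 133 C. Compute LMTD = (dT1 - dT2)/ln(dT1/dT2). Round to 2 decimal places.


dT1 = Th_in - Tc_out = 188 - 133 = 55
dT2 = Th_out - Tc_in = 158 - 29 = 129
LMTD = (dT1 - dT2) / ln(dT1/dT2)
LMTD = (55 - 129) / ln(55/129)
LMTD = 86.81 K


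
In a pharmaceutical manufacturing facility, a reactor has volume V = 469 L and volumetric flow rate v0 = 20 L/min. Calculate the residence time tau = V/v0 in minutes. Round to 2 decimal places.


tau = V / v0
tau = 469 / 20
tau = 23.45 min


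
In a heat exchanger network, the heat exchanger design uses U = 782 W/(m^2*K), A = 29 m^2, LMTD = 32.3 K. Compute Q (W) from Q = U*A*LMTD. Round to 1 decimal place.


Q = U * A * LMTD
Q = 782 * 29 * 32.3
Q = 732499.4 W


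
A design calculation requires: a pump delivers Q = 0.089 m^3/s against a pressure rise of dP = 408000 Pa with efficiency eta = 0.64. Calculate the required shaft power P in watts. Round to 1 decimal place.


P = Q * dP / eta
P = 0.089 * 408000 / 0.64
P = 36312.0 / 0.64
P = 56737.5 W


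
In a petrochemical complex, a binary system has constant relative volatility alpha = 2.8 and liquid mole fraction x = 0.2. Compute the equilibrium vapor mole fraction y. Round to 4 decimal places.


y = alpha*x / (1 + (alpha-1)*x)
y = 2.8*0.2 / (1 + (2.8-1)*0.2)
y = 0.56 / (1 + 0.36)
y = 0.56 / 1.36
y = 0.4118


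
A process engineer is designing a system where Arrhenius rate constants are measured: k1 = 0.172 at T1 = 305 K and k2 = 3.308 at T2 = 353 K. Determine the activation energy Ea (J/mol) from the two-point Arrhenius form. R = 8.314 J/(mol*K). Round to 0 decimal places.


Ea = R * ln(k2/k1) / (1/T1 - 1/T2)
ln(k2/k1) = ln(3.308/0.172) = 2.9566046
1/T1 - 1/T2 = 1/305 - 1/353 = 0.000445827335
Ea = 8.314 * 2.9566046 / 0.000445827335
Ea = 55136 J/mol


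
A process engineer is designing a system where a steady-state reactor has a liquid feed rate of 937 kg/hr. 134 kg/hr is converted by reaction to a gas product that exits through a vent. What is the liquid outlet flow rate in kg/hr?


Steady-state mass balance on the main outlet: F_out = F_in - F_removed
F_out = 937 - 134
F_out = 803 kg/hr


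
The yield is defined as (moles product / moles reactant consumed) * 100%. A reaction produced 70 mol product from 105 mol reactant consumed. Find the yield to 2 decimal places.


Yield = (moles product / moles consumed) * 100%
Yield = (70 / 105) * 100
Yield = 0.6667 * 100
Yield = 66.67%


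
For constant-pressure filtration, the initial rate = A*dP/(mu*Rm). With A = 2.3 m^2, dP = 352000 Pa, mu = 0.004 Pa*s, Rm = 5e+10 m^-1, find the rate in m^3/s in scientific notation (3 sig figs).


rate = A * dP / (mu * Rm)
rate = 2.3 * 352000 / (0.004 * 5e+10)
rate = 809600.0 / 2.000e+08
rate = 4.05e-03 m^3/s


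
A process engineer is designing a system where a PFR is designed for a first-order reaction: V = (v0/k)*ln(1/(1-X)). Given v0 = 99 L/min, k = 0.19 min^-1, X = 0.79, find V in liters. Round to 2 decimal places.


V = (v0/k) * ln(1/(1-X))
V = (99/0.19) * ln(1/(1-0.79))
V = 521.052632 * ln(4.761905)
V = 521.052632 * 1.560648
V = 813.18 L


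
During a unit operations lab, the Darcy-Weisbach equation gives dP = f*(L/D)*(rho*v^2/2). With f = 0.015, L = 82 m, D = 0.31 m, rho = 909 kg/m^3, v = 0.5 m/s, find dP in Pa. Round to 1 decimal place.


dP = f * (L/D) * (rho*v^2/2)
dP = 0.015 * (82/0.31) * (909*0.5^2/2)
L/D = 264.51612903
rho*v^2/2 = 909*0.25/2 = 113.625
dP = 0.015 * 264.51612903 * 113.625
dP = 450.8 Pa


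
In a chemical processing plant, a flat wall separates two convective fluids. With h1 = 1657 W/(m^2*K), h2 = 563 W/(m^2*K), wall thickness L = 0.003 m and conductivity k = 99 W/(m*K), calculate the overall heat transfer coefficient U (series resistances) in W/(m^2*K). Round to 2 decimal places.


1/U = 1/h1 + L/k + 1/h2
1/U = 1/1657 + 0.003/99 + 1/563
1/U = 0.0006035003 + 3.0303e-05 + 0.0017761989
1/U = 0.0024100022
U = 414.94 W/(m^2*K)


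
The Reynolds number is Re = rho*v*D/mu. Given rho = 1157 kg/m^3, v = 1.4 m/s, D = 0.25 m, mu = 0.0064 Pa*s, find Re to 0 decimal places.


Re = rho * v * D / mu
Re = 1157 * 1.4 * 0.25 / 0.0064
Re = 404.95 / 0.0064
Re = 63273


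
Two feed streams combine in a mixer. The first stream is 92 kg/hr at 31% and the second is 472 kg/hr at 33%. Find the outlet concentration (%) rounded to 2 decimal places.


Mass balance on solute: F1*x1 + F2*x2 = F3*x3
F3 = F1 + F2 = 92 + 472 = 564 kg/hr
x3 = (F1*x1 + F2*x2)/F3
x3 = (92*0.31 + 472*0.33) / 564
x3 = 32.67%


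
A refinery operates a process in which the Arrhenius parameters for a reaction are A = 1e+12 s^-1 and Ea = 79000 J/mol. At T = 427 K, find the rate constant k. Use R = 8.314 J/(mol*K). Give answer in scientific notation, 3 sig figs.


k = A * exp(-Ea/(R*T))
k = 1e+12 * exp(-79000 / (8.314 * 427))
k = 1e+12 * exp(-22.253032)
k = 2.17e+02


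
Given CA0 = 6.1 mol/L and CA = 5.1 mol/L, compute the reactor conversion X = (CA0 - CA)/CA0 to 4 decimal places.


X = (CA0 - CA) / CA0
X = (6.1 - 5.1) / 6.1
X = 1.0 / 6.1
X = 0.1639


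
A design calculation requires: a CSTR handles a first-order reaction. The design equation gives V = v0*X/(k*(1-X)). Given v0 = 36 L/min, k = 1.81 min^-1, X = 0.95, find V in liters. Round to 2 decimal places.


V = v0 * X / (k * (1 - X))
V = 36 * 0.95 / (1.81 * (1 - 0.95))
V = 34.2 / (1.81 * 0.05)
V = 34.2 / 0.0905
V = 377.90 L


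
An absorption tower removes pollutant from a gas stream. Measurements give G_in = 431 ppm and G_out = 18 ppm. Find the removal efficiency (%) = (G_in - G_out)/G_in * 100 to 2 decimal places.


Efficiency = (G_in - G_out) / G_in * 100%
Efficiency = (431 - 18) / 431 * 100
Efficiency = 413 / 431 * 100
Efficiency = 95.82%


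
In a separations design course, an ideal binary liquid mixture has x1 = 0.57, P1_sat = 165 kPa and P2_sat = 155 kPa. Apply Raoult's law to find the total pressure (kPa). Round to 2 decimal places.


P = x1*P1_sat + x2*P2_sat
x2 = 1 - x1 = 1 - 0.57 = 0.43
P = 0.57*165 + 0.43*155
P = 94.05 + 66.65
P = 160.70 kPa


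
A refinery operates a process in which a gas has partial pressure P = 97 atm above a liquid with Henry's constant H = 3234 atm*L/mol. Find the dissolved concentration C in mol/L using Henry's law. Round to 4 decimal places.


C = P / H
C = 97 / 3234
C = 0.0300 mol/L


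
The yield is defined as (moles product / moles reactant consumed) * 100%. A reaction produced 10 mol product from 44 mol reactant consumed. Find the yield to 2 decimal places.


Yield = (moles product / moles consumed) * 100%
Yield = (10 / 44) * 100
Yield = 0.2273 * 100
Yield = 22.73%


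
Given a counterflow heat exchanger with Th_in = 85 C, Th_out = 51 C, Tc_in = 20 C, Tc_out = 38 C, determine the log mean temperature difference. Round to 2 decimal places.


dT1 = Th_in - Tc_out = 85 - 38 = 47
dT2 = Th_out - Tc_in = 51 - 20 = 31
LMTD = (dT1 - dT2) / ln(dT1/dT2)
LMTD = (47 - 31) / ln(47/31)
LMTD = 38.45 K


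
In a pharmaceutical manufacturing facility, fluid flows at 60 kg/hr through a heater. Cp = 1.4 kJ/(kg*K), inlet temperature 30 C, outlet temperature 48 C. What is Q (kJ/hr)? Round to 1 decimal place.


Q = m_dot * Cp * (T2 - T1)
Q = 60 * 1.4 * (48 - 30)
Q = 60 * 1.4 * 18
Q = 1512.0 kJ/hr


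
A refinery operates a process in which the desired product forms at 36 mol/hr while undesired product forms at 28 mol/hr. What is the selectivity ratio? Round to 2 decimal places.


S = desired product rate / undesired product rate
S = 36 / 28
S = 1.29


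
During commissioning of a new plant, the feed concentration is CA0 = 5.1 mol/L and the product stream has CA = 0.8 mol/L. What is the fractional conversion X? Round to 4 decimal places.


X = (CA0 - CA) / CA0
X = (5.1 - 0.8) / 5.1
X = 4.3 / 5.1
X = 0.8431


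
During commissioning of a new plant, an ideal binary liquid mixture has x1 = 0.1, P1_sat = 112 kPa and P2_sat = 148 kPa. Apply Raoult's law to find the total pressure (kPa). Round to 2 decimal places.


P = x1*P1_sat + x2*P2_sat
x2 = 1 - x1 = 1 - 0.1 = 0.9
P = 0.1*112 + 0.9*148
P = 11.2 + 133.2
P = 144.40 kPa


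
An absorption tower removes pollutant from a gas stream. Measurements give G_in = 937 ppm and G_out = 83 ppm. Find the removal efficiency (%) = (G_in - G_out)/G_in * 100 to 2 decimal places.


Efficiency = (G_in - G_out) / G_in * 100%
Efficiency = (937 - 83) / 937 * 100
Efficiency = 854 / 937 * 100
Efficiency = 91.14%


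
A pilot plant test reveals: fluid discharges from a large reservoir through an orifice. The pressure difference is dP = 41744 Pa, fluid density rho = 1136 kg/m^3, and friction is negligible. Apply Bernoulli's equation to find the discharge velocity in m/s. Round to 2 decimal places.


v = sqrt(2*dP/rho)
v = sqrt(2*41744/1136)
v = sqrt(73.492958)
v = 8.57 m/s


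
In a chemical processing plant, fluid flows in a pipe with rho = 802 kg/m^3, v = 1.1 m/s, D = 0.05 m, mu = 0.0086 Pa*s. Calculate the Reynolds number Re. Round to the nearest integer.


Re = rho * v * D / mu
Re = 802 * 1.1 * 0.05 / 0.0086
Re = 44.11 / 0.0086
Re = 5129


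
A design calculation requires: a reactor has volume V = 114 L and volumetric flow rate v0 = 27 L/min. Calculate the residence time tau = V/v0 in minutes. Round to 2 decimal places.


tau = V / v0
tau = 114 / 27
tau = 4.22 min


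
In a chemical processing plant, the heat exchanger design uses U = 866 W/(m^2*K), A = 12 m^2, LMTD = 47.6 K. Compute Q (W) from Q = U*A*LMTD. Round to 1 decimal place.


Q = U * A * LMTD
Q = 866 * 12 * 47.6
Q = 494659.2 W


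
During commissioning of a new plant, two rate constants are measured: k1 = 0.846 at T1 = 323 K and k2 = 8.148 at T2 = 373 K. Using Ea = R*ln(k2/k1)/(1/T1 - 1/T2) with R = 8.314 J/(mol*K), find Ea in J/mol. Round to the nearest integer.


Ea = R * ln(k2/k1) / (1/T1 - 1/T2)
ln(k2/k1) = ln(8.148/0.846) = 2.2650084
1/T1 - 1/T2 = 1/323 - 1/373 = 0.000415010085
Ea = 8.314 * 2.2650084 / 0.000415010085
Ea = 45375 J/mol


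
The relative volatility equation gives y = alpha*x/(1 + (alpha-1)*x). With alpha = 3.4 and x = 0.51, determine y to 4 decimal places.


y = alpha*x / (1 + (alpha-1)*x)
y = 3.4*0.51 / (1 + (3.4-1)*0.51)
y = 1.734 / (1 + 1.224)
y = 1.734 / 2.224
y = 0.7797


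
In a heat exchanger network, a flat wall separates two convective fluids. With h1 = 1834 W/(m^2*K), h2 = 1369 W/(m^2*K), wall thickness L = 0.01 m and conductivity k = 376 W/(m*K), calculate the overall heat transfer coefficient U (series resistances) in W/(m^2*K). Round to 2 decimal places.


1/U = 1/h1 + L/k + 1/h2
1/U = 1/1834 + 0.01/376 + 1/1369
1/U = 0.0005452563 + 2.65957e-05 + 0.0007304602
1/U = 0.0013023122
U = 767.87 W/(m^2*K)


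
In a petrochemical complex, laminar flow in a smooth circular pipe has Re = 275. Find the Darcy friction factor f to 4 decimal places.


f = 64 / Re
f = 64 / 275
f = 0.2327


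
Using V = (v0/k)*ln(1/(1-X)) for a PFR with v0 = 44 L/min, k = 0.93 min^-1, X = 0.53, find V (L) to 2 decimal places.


V = (v0/k) * ln(1/(1-X))
V = (44/0.93) * ln(1/(1-0.53))
V = 47.311828 * ln(2.12766)
V = 47.311828 * 0.755023
V = 35.72 L


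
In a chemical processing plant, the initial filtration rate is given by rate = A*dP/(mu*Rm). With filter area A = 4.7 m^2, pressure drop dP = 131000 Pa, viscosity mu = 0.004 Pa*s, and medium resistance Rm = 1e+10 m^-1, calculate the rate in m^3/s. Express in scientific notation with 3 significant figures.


rate = A * dP / (mu * Rm)
rate = 4.7 * 131000 / (0.004 * 1e+10)
rate = 615700.0 / 4.000e+07
rate = 1.54e-02 m^3/s


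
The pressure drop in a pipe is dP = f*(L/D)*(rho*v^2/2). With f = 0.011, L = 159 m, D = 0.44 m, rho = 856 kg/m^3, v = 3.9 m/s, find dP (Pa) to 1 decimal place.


dP = f * (L/D) * (rho*v^2/2)
dP = 0.011 * (159/0.44) * (856*3.9^2/2)
L/D = 361.36363636
rho*v^2/2 = 856*15.21/2 = 6509.88
dP = 0.011 * 361.36363636 * 6509.88
dP = 25876.8 Pa


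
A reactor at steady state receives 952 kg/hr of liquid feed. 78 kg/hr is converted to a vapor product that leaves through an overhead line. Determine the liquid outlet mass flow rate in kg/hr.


Steady-state mass balance on the main outlet: F_out = F_in - F_removed
F_out = 952 - 78
F_out = 874 kg/hr


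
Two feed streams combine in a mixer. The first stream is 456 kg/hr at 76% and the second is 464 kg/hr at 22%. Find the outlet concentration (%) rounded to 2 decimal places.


Mass balance on solute: F1*x1 + F2*x2 = F3*x3
F3 = F1 + F2 = 456 + 464 = 920 kg/hr
x3 = (F1*x1 + F2*x2)/F3
x3 = (456*0.76 + 464*0.22) / 920
x3 = 48.77%


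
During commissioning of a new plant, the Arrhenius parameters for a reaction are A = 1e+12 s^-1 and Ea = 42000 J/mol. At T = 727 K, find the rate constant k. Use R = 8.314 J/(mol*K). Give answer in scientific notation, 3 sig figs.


k = A * exp(-Ea/(R*T))
k = 1e+12 * exp(-42000 / (8.314 * 727))
k = 1e+12 * exp(-6.948721)
k = 9.60e+08


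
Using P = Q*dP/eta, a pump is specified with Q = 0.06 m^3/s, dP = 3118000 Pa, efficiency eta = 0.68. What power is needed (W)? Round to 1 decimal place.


P = Q * dP / eta
P = 0.06 * 3118000 / 0.68
P = 187080.0 / 0.68
P = 275117.6 W


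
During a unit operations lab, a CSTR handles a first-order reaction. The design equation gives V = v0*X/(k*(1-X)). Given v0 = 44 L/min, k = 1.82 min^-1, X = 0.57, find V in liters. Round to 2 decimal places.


V = v0 * X / (k * (1 - X))
V = 44 * 0.57 / (1.82 * (1 - 0.57))
V = 25.08 / (1.82 * 0.43)
V = 25.08 / 0.7826
V = 32.05 L


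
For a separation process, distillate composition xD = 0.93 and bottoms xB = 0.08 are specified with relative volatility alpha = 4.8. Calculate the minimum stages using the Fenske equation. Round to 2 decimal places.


N_min = ln((xD*(1-xB))/(xB*(1-xD))) / ln(alpha)
Numerator inside ln: 0.8556 / 0.0056 = 152.785714
ln(152.785714) = 5.029036
ln(alpha) = ln(4.8) = 1.568616
N_min = 5.029036 / 1.568616 = 3.21


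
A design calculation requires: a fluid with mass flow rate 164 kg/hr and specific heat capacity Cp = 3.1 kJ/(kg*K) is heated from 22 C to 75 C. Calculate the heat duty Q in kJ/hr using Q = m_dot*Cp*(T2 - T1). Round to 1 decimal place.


Q = m_dot * Cp * (T2 - T1)
Q = 164 * 3.1 * (75 - 22)
Q = 164 * 3.1 * 53
Q = 26945.2 kJ/hr


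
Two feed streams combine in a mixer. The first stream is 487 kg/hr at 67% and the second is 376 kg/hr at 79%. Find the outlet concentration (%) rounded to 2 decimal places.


Mass balance on solute: F1*x1 + F2*x2 = F3*x3
F3 = F1 + F2 = 487 + 376 = 863 kg/hr
x3 = (F1*x1 + F2*x2)/F3
x3 = (487*0.67 + 376*0.79) / 863
x3 = 72.23%


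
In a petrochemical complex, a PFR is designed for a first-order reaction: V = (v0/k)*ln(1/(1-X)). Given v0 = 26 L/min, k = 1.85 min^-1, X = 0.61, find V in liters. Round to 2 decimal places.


V = (v0/k) * ln(1/(1-X))
V = (26/1.85) * ln(1/(1-0.61))
V = 14.054054 * ln(2.564103)
V = 14.054054 * 0.941609
V = 13.23 L


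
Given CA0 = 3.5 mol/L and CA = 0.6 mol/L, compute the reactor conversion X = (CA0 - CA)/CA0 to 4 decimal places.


X = (CA0 - CA) / CA0
X = (3.5 - 0.6) / 3.5
X = 2.9 / 3.5
X = 0.8286


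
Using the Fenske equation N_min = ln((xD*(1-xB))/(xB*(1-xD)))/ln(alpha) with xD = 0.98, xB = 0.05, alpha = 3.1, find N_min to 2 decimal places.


N_min = ln((xD*(1-xB))/(xB*(1-xD))) / ln(alpha)
Numerator inside ln: 0.931 / 0.001 = 931.0
ln(931.0) = 6.836259
ln(alpha) = ln(3.1) = 1.131402
N_min = 6.836259 / 1.131402 = 6.04


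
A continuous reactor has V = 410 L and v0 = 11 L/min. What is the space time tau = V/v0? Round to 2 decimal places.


tau = V / v0
tau = 410 / 11
tau = 37.27 min


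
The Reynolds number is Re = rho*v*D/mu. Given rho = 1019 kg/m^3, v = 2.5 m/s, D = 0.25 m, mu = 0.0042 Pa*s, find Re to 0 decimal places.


Re = rho * v * D / mu
Re = 1019 * 2.5 * 0.25 / 0.0042
Re = 636.875 / 0.0042
Re = 151637


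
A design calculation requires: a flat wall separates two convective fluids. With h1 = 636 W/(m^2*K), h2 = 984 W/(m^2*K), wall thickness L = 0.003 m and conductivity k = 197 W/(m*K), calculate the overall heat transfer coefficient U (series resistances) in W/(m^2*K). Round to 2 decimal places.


1/U = 1/h1 + L/k + 1/h2
1/U = 1/636 + 0.003/197 + 1/984
1/U = 0.001572327 + 1.52284e-05 + 0.0010162602
1/U = 0.0026038156
U = 384.05 W/(m^2*K)


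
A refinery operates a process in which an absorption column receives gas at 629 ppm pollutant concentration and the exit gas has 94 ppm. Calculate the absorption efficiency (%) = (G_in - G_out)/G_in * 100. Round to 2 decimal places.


Efficiency = (G_in - G_out) / G_in * 100%
Efficiency = (629 - 94) / 629 * 100
Efficiency = 535 / 629 * 100
Efficiency = 85.06%


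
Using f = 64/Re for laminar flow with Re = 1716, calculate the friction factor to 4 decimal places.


f = 64 / Re
f = 64 / 1716
f = 0.0373


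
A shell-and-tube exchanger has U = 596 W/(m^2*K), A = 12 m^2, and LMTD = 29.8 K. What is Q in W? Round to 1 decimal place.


Q = U * A * LMTD
Q = 596 * 12 * 29.8
Q = 213129.6 W


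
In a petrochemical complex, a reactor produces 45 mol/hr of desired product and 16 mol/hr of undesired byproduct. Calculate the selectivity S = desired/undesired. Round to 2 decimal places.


S = desired product rate / undesired product rate
S = 45 / 16
S = 2.81


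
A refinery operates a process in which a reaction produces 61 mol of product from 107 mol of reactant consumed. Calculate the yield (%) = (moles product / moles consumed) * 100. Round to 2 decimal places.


Yield = (moles product / moles consumed) * 100%
Yield = (61 / 107) * 100
Yield = 0.5701 * 100
Yield = 57.01%


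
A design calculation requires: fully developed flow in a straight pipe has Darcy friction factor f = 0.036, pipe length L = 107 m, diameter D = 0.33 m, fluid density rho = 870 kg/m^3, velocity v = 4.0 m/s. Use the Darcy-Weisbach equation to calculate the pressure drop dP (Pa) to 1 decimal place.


dP = f * (L/D) * (rho*v^2/2)
dP = 0.036 * (107/0.33) * (870*4.0^2/2)
L/D = 324.24242424
rho*v^2/2 = 870*16.0/2 = 6960.0
dP = 0.036 * 324.24242424 * 6960.0
dP = 81242.2 Pa


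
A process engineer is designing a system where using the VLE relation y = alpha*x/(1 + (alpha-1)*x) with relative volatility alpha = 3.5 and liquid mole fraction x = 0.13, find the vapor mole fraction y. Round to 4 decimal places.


y = alpha*x / (1 + (alpha-1)*x)
y = 3.5*0.13 / (1 + (3.5-1)*0.13)
y = 0.455 / (1 + 0.325)
y = 0.455 / 1.325
y = 0.3434


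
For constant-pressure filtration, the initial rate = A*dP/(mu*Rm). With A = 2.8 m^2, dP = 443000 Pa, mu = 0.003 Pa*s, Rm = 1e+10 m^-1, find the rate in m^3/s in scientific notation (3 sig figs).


rate = A * dP / (mu * Rm)
rate = 2.8 * 443000 / (0.003 * 1e+10)
rate = 1240400.0 / 3.000e+07
rate = 4.13e-02 m^3/s


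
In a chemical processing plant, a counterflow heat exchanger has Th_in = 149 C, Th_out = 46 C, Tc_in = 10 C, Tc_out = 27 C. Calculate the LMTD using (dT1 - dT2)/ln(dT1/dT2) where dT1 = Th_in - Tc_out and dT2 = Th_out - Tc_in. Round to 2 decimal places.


dT1 = Th_in - Tc_out = 149 - 27 = 122
dT2 = Th_out - Tc_in = 46 - 10 = 36
LMTD = (dT1 - dT2) / ln(dT1/dT2)
LMTD = (122 - 36) / ln(122/36)
LMTD = 70.46 K


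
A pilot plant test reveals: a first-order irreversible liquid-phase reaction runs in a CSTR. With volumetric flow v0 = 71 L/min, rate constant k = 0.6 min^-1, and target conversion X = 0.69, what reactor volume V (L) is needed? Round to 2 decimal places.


V = v0 * X / (k * (1 - X))
V = 71 * 0.69 / (0.6 * (1 - 0.69))
V = 48.99 / (0.6 * 0.31)
V = 48.99 / 0.186
V = 263.39 L
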